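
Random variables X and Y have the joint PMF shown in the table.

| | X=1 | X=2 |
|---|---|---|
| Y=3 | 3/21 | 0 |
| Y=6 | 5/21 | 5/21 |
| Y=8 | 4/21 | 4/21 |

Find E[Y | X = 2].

P(X = 2) = 3/7.
Summing Y·P(X=x,Y=y) over the conditioning event gives 62/21.
E[Y | X = 2] = (62/21) / (3/7) = 62/9.

62/9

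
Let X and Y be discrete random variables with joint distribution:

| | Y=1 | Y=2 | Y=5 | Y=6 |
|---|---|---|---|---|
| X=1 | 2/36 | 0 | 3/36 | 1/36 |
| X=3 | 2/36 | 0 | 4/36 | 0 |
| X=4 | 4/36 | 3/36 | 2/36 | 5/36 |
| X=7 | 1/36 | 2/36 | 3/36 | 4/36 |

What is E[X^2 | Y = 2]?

P(Y = 2) = 5/36.
Σ X^2·P over the event = 16·(3/36) + 49·(2/36) = 73/18.
E[X^2 | Y = 2] = (73/18) / (5/36) = 146/5.

146/5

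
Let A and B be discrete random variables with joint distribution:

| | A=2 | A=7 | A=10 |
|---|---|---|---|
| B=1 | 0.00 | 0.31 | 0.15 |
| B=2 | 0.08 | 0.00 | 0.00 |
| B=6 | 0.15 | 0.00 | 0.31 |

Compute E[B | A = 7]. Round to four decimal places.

P(A = 7) = 0.31.
Σ B·P over the event = 1·(0.31) = 0.31.
E[B | A = 7] = (0.31) / (0.31) = 1.0000.

1.0000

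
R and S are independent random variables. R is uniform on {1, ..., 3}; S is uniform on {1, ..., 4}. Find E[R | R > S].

8/3

P(R > S) = 1/4.
Summing R·P(x,y) over outcomes with R > S gives 2/3.
E[R | R > S] = (2/3) / (1/4) = 8/3.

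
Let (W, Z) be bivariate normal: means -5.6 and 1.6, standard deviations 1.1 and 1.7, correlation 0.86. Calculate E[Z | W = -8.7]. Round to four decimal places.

The regression of Z on W has slope ρ·σ_Z/σ_W and passes through (μ_W, μ_Z).
E[Z | W=-8.7] = 1.6 + (0.86)·(1.7/1.1)·(-8.7 − (-5.6)) = 1.6 + (1.3291)·(-3.1) = -2.5202.

-2.5202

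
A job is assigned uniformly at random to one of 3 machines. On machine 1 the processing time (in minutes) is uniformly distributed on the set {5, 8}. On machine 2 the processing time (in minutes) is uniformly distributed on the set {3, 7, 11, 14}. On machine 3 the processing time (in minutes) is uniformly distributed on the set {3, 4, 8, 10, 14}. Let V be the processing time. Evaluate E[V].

E[V | machine 1] = (5+8)/2 = 13/2.
E[V | machine 2] = (3+7+11+14)/4 = 35/4.
E[V | machine 3] = (3+4+8+10+14)/5 = 39/5.
By the law of total expectation,
E[V] = (1/3)·(13/2) + (1/3)·(35/4) + (1/3)·(39/5) = 461/60.

461/60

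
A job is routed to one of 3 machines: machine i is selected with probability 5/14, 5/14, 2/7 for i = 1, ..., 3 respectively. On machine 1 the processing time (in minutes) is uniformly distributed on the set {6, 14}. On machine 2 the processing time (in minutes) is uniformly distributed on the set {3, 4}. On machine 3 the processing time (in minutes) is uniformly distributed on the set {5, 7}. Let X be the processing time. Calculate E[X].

E[X | machine 1] = (6+14)/2 = 10.
E[X | machine 2] = (3+4)/2 = 7/2.
E[X | machine 3] = (5+7)/2 = 6.
E[X] = (5/14)·(10) + (5/14)·(7/2) + (2/7)·(6) = 183/28.

183/28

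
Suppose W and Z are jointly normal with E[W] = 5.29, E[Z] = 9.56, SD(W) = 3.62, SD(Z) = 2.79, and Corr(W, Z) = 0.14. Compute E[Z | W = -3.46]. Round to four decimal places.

8.6159

The regression of Z on W has slope ρ·σ_Z/σ_W and passes through (μ_W, μ_Z).
E[Z | W=-3.46] = 9.56 + (0.14)·(2.79/3.62)·(-3.46 − (5.29)) = 9.56 + (0.1079)·(-8.75) = 8.6159.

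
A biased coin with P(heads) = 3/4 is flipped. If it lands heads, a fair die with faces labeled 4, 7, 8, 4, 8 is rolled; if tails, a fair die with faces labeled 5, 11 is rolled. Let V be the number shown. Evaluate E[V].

E[V | heads] = (4+7+8+4+8)/5 = 31/5.
E[V | tails] = (5+11)/2 = 8.
By the law of total expectation,
E[V] = (3/4)·(31/5) + (1/4)·(8) = 133/20.

133/20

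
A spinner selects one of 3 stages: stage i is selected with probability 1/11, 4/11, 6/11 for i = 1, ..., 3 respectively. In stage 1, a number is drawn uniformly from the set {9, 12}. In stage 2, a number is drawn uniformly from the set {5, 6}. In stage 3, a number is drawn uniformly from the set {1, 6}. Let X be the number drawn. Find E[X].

E[X | stage 1] = (9+12)/2 = 21/2.
E[X | stage 2] = (5+6)/2 = 11/2.
E[X | stage 3] = (1+6)/2 = 7/2.
By the law of total expectation,
E[X] = (1/11)·(21/2) + (4/11)·(11/2) + (6/11)·(7/2) = 107/22.

107/22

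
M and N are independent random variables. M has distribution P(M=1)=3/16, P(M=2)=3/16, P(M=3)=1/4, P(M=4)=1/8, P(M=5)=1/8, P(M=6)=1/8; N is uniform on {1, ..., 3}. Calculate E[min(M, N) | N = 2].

P(N = 2) = 1/3.
Summing min(M,N)·P(x,y) over outcomes with N = 2 gives 29/48.
E[min(M, N) | N = 2] = (29/48) / (1/3) = 29/16.

29/16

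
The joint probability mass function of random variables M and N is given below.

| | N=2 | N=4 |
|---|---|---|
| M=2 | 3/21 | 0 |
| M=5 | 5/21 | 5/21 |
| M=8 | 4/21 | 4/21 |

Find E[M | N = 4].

19/3

P(N = 4) = 3/7.
Σ M·P over the event = 5·(5/21) + 8·(4/21) = 19/7.
E[M | N = 4] = (19/7) / (3/7) = 19/3.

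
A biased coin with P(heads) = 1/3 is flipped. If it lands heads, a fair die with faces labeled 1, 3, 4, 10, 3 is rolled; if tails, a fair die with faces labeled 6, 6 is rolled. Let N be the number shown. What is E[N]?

27/5

E[N | heads] = (1+3+4+10+3)/5 = 21/5.
E[N | tails] = (6+6)/2 = 6.
E[N] = (1/3)·(21/5) + (2/3)·(6) = 27/5.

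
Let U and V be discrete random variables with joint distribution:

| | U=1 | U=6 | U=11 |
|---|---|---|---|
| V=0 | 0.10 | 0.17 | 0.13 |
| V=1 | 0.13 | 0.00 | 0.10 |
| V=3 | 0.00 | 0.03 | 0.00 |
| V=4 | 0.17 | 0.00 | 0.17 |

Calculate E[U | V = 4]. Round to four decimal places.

6.0000

P(V = 4) = 0.34.
Σ U·P over the event = 1·(0.17) + 11·(0.17) = 2.04.
E[U | V = 4] = (2.04) / (0.34) = 6.0000.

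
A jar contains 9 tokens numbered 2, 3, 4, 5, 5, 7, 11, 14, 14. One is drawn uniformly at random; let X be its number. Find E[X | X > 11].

14

P(X > 11) = 2/9.
Σ over the event: 14·2/9 = 28/9.
E[X | X > 11] = (28/9) / (2/9) = 14.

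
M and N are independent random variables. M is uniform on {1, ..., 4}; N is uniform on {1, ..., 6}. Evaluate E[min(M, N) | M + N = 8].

3

Outcomes with M + N = 8: (2,6), (3,5), (4,4), each with probability 1/24.
E[min(M, N) | M + N = 8] = (2 + 3 + 4) / 3 = 3.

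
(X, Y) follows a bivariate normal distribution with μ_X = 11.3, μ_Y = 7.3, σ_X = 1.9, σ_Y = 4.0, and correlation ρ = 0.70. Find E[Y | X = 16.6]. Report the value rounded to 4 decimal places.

15.1105

E[Y | X=x] = μ_Y + ρ(σ_Y/σ_X)(x − μ_X) for jointly normal variables.
E[Y | X=16.6] = 7.3 + (0.70)·(4.0/1.9)·(16.6 − (11.3)) = 7.3 + (1.47368)·(5.3) = 15.1105.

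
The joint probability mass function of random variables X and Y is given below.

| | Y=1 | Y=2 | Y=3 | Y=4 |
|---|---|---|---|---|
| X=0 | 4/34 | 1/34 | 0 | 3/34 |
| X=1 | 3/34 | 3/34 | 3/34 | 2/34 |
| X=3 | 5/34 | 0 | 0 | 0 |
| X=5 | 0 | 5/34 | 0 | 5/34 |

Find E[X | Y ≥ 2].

29/11

P(Y ≥ 2) = 11/17.
Σ X·P over the event = 0·(1/34) + 0·(3/34) + 1·(3/34) + 1·(3/34) + 1·(2/34) + 5·(5/34) + 5·(5/34) = 29/17.
E[X | Y ≥ 2] = (29/17) / (11/17) = 29/11.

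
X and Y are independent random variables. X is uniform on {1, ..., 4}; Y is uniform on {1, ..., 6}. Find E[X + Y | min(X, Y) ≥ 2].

P(min(X, Y) ≥ 2) = 5/8.
Summing (X+Y)·P(x,y) over outcomes with min(X, Y) ≥ 2 gives 35/8.
E[X + Y | min(X, Y) ≥ 2] = (35/8) / (5/8) = 7.

7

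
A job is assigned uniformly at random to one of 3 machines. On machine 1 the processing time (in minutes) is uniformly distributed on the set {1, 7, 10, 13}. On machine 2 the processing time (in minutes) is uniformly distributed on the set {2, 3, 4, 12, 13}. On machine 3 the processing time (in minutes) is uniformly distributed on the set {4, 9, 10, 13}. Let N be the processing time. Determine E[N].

E[N | machine 1] = (1+7+10+13)/4 = 31/4.
E[N | machine 2] = (2+3+4+12+13)/5 = 34/5.
E[N | machine 3] = (4+9+10+13)/4 = 9.
By the law of total expectation,
E[N] = (1/3)·(31/4) + (1/3)·(34/5) + (1/3)·(9) = 157/20.

157/20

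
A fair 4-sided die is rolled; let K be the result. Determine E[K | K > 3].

Given K > 3, K is equally likely to be any of {4}.
E[K | K > 3] = (4) / 1 = 4.

4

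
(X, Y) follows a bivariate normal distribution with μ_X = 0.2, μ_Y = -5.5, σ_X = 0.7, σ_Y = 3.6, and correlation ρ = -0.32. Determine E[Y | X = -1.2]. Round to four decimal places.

E[Y | X=x] = μ_Y + ρ(σ_Y/σ_X)(x − μ_X) for jointly normal variables.
E[Y | X=-1.2] = -5.5 + (-0.32)·(3.6/0.7)·(-1.2 − (0.2)) = -5.5 + (-1.6457)·(-1.4) = -3.1960.

-3.1960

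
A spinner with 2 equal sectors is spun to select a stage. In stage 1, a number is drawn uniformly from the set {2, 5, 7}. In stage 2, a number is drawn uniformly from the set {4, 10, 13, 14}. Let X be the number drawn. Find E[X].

E[X | stage 1] = (2+5+7)/3 = 14/3.
E[X | stage 2] = (4+10+13+14)/4 = 41/4.
By the law of total expectation,
E[X] = (1/2)·(14/3) + (1/2)·(41/4) = 179/24.

179/24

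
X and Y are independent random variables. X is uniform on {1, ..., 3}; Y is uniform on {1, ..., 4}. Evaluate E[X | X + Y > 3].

20/9

Outcomes with X + Y > 3: (1,3), (1,4), (2,2), (2,3), (2,4), (3,1), (3,2), (3,3), (3,4), each with probability 1/12.
E[X | X + Y > 3] = (1 + 1 + 2 + 2 + 2 + 3 + 3 + 3 + 3) / 9 = 20/9.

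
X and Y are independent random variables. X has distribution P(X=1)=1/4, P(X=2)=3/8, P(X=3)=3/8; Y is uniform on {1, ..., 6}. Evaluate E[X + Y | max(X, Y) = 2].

27/8

P(max(X, Y) = 2) = 1/6.
Summing (X+Y)·P(x,y) over outcomes with max(X, Y) = 2 gives 9/16.
E[X + Y | max(X, Y) = 2] = (9/16) / (1/6) = 27/8.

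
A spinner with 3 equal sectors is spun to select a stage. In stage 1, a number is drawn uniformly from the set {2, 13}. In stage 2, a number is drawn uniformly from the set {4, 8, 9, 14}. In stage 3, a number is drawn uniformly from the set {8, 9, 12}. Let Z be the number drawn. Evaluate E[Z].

311/36

E[Z | stage 1] = (2+13)/2 = 15/2.
E[Z | stage 2] = (4+8+9+14)/4 = 35/4.
E[Z | stage 3] = (8+9+12)/3 = 29/3.
By the law of total expectation,
E[Z] = (1/3)·(15/2) + (1/3)·(35/4) + (1/3)·(29/3) = 311/36.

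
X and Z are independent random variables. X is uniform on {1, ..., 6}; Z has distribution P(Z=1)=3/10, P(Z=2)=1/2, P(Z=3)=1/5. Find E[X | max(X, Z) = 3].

P(max(X, Z) = 3) = 7/30.
Summing X·P(x,y) over outcomes with max(X, Z) = 3 gives 3/5.
E[X | max(X, Z) = 3] = (3/5) / (7/30) = 18/7.

18/7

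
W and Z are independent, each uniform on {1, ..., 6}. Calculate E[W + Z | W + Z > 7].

28/3

P(W + Z > 7) = 5/12.
Summing (W+Z)·P(x,y) over outcomes with W + Z > 7 gives 35/9.
E[W + Z | W + Z > 7] = (35/9) / (5/12) = 28/3.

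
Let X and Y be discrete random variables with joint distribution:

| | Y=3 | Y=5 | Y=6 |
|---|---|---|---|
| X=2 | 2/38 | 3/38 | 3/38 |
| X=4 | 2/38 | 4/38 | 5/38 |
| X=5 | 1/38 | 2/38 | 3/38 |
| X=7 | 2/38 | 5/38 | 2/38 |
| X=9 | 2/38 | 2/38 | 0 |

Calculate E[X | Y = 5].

85/16

P(Y = 5) = 8/19.
Σ X·P over the event = 2·(3/38) + 4·(4/38) + 5·(2/38) + 7·(5/38) + 9·(2/38) = 85/38.
E[X | Y = 5] = (85/38) / (8/19) = 85/16.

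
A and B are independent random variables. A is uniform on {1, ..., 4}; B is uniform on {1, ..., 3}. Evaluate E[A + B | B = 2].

Outcomes with B = 2: (1,2), (2,2), (3,2), (4,2), each with probability 1/12.
E[A + B | B = 2] = (3 + 4 + 5 + 6) / 4 = 9/2.

9/2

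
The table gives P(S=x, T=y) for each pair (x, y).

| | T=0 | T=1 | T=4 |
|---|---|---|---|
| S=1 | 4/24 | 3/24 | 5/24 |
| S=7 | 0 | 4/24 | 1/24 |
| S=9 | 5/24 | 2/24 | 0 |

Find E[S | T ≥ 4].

P(T ≥ 4) = 1/4.
Σ S·P over the event = 1·(5/24) + 7·(1/24) = 1/2.
E[S | T ≥ 4] = (1/2) / (1/4) = 2.

2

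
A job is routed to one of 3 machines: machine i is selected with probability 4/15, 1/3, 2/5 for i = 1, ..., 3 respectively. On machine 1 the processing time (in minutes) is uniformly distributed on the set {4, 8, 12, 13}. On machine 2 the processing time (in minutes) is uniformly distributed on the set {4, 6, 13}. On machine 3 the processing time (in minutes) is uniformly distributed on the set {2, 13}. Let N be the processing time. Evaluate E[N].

361/45

E[N | machine 1] = (4+8+12+13)/4 = 37/4.
E[N | machine 2] = (4+6+13)/3 = 23/3.
E[N | machine 3] = (2+13)/2 = 15/2.
E[N] = (4/15)·(37/4) + (1/3)·(23/3) + (2/5)·(15/2) = 361/45.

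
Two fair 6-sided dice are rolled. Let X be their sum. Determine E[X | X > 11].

12

P(X > 11) = 1/36.
Σ over the event: 12·1/36 = 1/3.
E[X | X > 11] = (1/3) / (1/36) = 12.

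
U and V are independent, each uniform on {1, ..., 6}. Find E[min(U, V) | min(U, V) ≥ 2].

P(min(U, V) ≥ 2) = 25/36.
Summing min(U,V)·P(x,y) over outcomes with min(U, V) ≥ 2 gives 20/9.
E[min(U, V) | min(U, V) ≥ 2] = (20/9) / (25/36) = 16/5.

16/5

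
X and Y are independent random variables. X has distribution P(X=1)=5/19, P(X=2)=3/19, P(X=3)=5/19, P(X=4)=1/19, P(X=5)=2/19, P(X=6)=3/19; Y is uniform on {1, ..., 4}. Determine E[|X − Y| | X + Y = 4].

20/13

P(X + Y = 4) = 13/76.
Summing |X−Y|·P(x,y) over outcomes with X + Y = 4 gives 5/19.
E[|X − Y| | X + Y = 4] = (5/19) / (13/76) = 20/13.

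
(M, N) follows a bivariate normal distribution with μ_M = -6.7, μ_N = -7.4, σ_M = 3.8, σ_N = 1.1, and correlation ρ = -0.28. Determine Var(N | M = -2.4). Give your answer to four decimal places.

The conditional variance in a bivariate normal is σ_N²(1 − ρ²), independent of x.
Var(N | M=-2.4) = (1.1)²·(1 − (-0.28)²) = 1.21·0.9216 = 1.1151.

1.1151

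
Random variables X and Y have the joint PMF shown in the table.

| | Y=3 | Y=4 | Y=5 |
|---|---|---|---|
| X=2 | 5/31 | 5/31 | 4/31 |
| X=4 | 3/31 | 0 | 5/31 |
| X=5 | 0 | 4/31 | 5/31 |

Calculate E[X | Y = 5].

53/14

P(Y = 5) = 14/31.
Σ X·P over the event = 2·(4/31) + 4·(5/31) + 5·(5/31) = 53/31.
E[X | Y = 5] = (53/31) / (14/31) = 53/14.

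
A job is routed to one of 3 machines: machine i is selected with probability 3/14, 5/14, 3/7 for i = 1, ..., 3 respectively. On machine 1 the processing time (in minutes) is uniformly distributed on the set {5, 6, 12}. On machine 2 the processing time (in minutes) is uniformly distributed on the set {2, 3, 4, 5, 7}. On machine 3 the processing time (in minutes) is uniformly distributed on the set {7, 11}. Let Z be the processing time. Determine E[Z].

7

E[Z | machine 1] = (5+6+12)/3 = 23/3.
E[Z | machine 2] = (2+3+4+5+7)/5 = 21/5.
E[Z | machine 3] = (7+11)/2 = 9.
E[Z] = (3/14)·(23/3) + (5/14)·(21/5) + (3/7)·(9) = 7.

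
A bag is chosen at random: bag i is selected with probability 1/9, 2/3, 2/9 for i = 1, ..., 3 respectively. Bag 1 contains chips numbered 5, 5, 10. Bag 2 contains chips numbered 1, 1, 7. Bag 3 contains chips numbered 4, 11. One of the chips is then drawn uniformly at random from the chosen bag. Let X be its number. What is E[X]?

119/27

E[X | bag 1] = (5+5+10)/3 = 20/3.
E[X | bag 2] = (1+1+7)/3 = 3.
E[X | bag 3] = (4+11)/2 = 15/2.
By the law of total expectation,
E[X] = (1/9)·(20/3) + (2/3)·(3) + (2/9)·(15/2) = 119/27.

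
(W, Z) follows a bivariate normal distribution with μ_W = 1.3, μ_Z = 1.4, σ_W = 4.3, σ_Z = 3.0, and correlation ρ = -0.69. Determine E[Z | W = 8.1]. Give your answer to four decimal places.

-1.8735

E[Z | W=x] = μ_Z + ρ(σ_Z/σ_W)(x − μ_W) for jointly normal variables.
E[Z | W=8.1] = 1.4 + (-0.69)·(3.0/4.3)·(8.1 − (1.3)) = 1.4 + (-0.4814)·(6.8) = -1.8735.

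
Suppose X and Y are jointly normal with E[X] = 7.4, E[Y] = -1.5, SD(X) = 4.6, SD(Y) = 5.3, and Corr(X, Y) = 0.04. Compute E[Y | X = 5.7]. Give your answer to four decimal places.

E[Y | X=x] = μ_Y + ρ(σ_Y/σ_X)(x − μ_X) for jointly normal variables.
E[Y | X=5.7] = -1.5 + (0.04)·(5.3/4.6)·(5.7 − (7.4)) = -1.5 + (0.046087)·(-1.7) = -1.5783.

-1.5783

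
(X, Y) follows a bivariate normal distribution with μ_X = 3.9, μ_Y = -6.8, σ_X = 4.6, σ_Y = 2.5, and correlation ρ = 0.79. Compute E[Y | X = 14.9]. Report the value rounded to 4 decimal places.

-2.0772

For a bivariate normal, E[Y | X=x] = μ_Y + ρ·(σ_Y/σ_X)·(x − μ_X).
E[Y | X=14.9] = -6.8 + (0.79)·(2.5/4.6)·(14.9 − (3.9)) = -6.8 + (0.42935)·(11) = -2.0772.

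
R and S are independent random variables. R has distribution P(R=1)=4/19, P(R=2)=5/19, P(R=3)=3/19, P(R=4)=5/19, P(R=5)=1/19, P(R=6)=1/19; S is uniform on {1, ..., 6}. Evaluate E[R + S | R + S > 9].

52/5

P(R + S > 9) = 5/57.
Summing (R+S)·P(x,y) over outcomes with R + S > 9 gives 52/57.
E[R + S | R + S > 9] = (52/57) / (5/57) = 52/5.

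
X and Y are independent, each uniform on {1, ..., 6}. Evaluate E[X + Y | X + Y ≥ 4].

P(X + Y ≥ 4) = 11/12.
Summing (X+Y)·P(x,y) over outcomes with X + Y ≥ 4 gives 61/9.
E[X + Y | X + Y ≥ 4] = (61/9) / (11/12) = 244/33.

244/33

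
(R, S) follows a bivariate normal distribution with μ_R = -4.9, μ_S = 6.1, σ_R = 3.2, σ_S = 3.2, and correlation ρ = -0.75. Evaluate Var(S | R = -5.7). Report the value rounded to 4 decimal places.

Var(S | R=x) = (1 − ρ²)·σ_S².
Var(S | R=-5.7) = (3.2)²·(1 − (-0.75)²) = 10.24·0.4375 = 4.4800.

4.4800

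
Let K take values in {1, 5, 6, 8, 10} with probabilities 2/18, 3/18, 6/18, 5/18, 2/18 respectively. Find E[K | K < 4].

P(K < 4) = 1/9.
Σ over the event: 1·1/9 = 1/9.
E[K | K < 4] = (1/9) / (1/9) = 1.

1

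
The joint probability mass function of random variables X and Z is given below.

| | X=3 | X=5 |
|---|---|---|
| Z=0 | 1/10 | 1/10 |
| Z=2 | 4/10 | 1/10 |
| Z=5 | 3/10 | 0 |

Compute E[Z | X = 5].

1

P(X = 5) = 1/5.
Summing Z·P(X=x,Z=y) over the conditioning event gives 1/5.
E[Z | X = 5] = (1/5) / (1/5) = 1.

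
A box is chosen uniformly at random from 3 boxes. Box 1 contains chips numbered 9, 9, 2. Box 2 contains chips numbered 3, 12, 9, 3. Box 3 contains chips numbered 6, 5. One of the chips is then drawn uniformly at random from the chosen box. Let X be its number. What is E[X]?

227/36

E[X | box 1] = (9+9+2)/3 = 20/3.
E[X | box 2] = (3+12+9+3)/4 = 27/4.
E[X | box 3] = (6+5)/2 = 11/2.
By the law of total expectation,
E[X] = (1/3)·(20/3) + (1/3)·(27/4) + (1/3)·(11/2) = 227/36.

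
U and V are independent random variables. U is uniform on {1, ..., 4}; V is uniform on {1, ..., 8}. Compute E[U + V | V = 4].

Outcomes with V = 4: (1,4), (2,4), (3,4), (4,4), each with probability 1/32.
E[U + V | V = 4] = (5 + 6 + 7 + 8) / 4 = 13/2.

13/2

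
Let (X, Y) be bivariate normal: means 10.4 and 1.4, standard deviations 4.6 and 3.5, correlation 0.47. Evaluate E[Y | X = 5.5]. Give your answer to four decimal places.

The regression of Y on X has slope ρ·σ_Y/σ_X and passes through (μ_X, μ_Y).
E[Y | X=5.5] = 1.4 + (0.47)·(3.5/4.6)·(5.5 − (10.4)) = 1.4 + (0.35761)·(-4.9) = -0.3523.

-0.3523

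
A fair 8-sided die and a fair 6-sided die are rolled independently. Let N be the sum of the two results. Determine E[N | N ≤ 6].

14/3

P(N ≤ 6) = 5/16.
Σ over the event: 2·1/48 + 3·1/24 + 4·1/16 + 5·1/12 + 6·5/48 = 35/24.
E[N | N ≤ 6] = (35/24) / (5/16) = 14/3.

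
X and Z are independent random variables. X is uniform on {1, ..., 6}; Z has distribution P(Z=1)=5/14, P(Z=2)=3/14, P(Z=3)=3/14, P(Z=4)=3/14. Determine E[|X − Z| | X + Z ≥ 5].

23/10

P(X + Z ≥ 5) = 5/7.
Summing |X−Z|·P(x,y) over outcomes with X + Z ≥ 5 gives 23/14.
E[|X − Z| | X + Z ≥ 5] = (23/14) / (5/7) = 23/10.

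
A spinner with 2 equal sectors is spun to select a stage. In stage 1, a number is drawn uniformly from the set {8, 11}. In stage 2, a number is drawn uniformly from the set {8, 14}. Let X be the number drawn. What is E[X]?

E[X | stage 1] = (8+11)/2 = 19/2.
E[X | stage 2] = (8+14)/2 = 11.
By the law of total expectation,
E[X] = (1/2)·(19/2) + (1/2)·(11) = 41/4.

41/4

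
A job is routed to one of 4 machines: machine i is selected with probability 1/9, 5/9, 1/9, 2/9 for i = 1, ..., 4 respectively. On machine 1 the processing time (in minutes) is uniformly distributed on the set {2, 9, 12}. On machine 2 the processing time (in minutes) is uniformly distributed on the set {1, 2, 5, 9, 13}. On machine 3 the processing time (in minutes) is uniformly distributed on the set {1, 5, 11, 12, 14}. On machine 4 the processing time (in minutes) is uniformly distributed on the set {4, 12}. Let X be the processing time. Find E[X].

E[X | machine 1] = (2+9+12)/3 = 23/3.
E[X | machine 2] = (1+2+5+9+13)/5 = 6.
E[X | machine 3] = (1+5+11+12+14)/5 = 43/5.
E[X | machine 4] = (4+12)/2 = 8.
By the law of total expectation,
E[X] = (1/9)·(23/3) + (5/9)·(6) + (1/9)·(43/5) + (2/9)·(8) = 934/135.

934/135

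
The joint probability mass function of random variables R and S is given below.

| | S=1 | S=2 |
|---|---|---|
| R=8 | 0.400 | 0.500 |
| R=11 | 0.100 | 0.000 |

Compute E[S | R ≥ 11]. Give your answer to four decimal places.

1.0000

P(R ≥ 11) = 0.100.
Σ S·P over the event = 1·(0.100) = 0.100.
E[S | R ≥ 11] = (0.100) / (0.100) = 1.0000.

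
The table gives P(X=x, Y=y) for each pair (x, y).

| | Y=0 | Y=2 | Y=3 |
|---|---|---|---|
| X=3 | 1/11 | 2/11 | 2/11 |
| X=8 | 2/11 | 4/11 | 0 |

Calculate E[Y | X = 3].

2

P(X = 3) = 5/11.
Σ Y·P over the event = 0·(1/11) + 2·(2/11) + 3·(2/11) = 10/11.
E[Y | X = 3] = (10/11) / (5/11) = 2.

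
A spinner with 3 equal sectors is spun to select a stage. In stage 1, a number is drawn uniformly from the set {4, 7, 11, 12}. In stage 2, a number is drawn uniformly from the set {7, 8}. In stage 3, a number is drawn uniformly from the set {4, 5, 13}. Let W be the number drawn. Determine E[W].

70/9

E[W | stage 1] = (4+7+11+12)/4 = 17/2.
E[W | stage 2] = (7+8)/2 = 15/2.
E[W | stage 3] = (4+5+13)/3 = 22/3.
E[W] = (1/3)·(17/2) + (1/3)·(15/2) + (1/3)·(22/3) = 70/9.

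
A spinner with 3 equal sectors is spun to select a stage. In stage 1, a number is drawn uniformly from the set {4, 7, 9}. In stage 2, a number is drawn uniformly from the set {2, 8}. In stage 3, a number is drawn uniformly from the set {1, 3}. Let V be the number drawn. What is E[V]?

41/9

E[V | stage 1] = (4+7+9)/3 = 20/3.
E[V | stage 2] = (2+8)/2 = 5.
E[V | stage 3] = (1+3)/2 = 2.
By the law of total expectation,
E[V] = (1/3)·(20/3) + (1/3)·(5) + (1/3)·(2) = 41/9.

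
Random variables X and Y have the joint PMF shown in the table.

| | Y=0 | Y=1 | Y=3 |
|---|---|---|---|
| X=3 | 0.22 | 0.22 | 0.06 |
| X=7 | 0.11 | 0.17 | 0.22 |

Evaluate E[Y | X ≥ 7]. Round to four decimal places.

P(X ≥ 7) = 0.50.
Summing Y·P(X=x,Y=y) over the conditioning event gives 0.83.
E[Y | X ≥ 7] = (0.83) / (0.50) = 1.6600.

1.6600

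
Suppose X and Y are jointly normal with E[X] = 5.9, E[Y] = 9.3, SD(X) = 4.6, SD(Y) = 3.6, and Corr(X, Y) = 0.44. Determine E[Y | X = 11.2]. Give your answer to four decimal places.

11.1250

The regression of Y on X has slope ρ·σ_Y/σ_X and passes through (μ_X, μ_Y).
E[Y | X=11.2] = 9.3 + (0.44)·(3.6/4.6)·(11.2 − (5.9)) = 9.3 + (0.344348)·(5.3) = 11.1250.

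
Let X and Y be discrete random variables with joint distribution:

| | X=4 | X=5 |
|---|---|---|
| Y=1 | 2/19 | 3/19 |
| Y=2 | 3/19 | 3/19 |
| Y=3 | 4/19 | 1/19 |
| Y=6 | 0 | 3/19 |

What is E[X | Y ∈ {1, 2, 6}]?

65/14

P(Y ∈ {1, 2, 6}) = 14/19.
Σ X·P over the event = 4·(2/19) + 4·(3/19) + 5·(3/19) + 5·(3/19) + 5·(3/19) = 65/19.
E[X | Y ∈ {1, 2, 6}] = (65/19) / (14/19) = 65/14.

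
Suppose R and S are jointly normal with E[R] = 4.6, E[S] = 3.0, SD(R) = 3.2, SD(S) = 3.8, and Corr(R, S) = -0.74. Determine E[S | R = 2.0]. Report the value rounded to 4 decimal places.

For a bivariate normal, E[S | R=x] = μ_S + ρ·(σ_S/σ_R)·(x − μ_R).
E[S | R=2.0] = 3.0 + (-0.74)·(3.8/3.2)·(2.0 − (4.6)) = 3.0 + (-0.87875)·(-2.6) = 5.2848.

5.2848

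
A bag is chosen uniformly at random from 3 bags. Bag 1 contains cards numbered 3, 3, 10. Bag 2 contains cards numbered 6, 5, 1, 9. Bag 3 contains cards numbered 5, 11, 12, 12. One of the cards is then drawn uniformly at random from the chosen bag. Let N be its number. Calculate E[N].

247/36

E[N | bag 1] = (3+3+10)/3 = 16/3.
E[N | bag 2] = (6+5+1+9)/4 = 21/4.
E[N | bag 3] = (5+11+12+12)/4 = 10.
E[N] = (1/3)·(16/3) + (1/3)·(21/4) + (1/3)·(10) = 247/36.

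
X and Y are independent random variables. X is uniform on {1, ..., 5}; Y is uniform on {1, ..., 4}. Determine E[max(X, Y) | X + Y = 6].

4

Outcomes with X + Y = 6: (2,4), (3,3), (4,2), (5,1), each with probability 1/20.
E[max(X, Y) | X + Y = 6] = (4 + 3 + 4 + 5) / 4 = 4.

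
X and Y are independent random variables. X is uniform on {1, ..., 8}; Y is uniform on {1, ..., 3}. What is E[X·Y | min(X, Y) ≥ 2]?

25/2

P(min(X, Y) ≥ 2) = 7/12.
Summing XY·P(x,y) over outcomes with min(X, Y) ≥ 2 gives 175/24.
E[X·Y | min(X, Y) ≥ 2] = (175/24) / (7/12) = 25/2.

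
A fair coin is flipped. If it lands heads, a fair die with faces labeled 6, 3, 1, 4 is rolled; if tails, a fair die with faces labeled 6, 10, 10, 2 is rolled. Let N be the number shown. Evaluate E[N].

E[N | heads] = (6+3+1+4)/4 = 7/2.
E[N | tails] = (6+10+10+2)/4 = 7.
E[N] = (1/2)·(7/2) + (1/2)·(7) = 21/4.

21/4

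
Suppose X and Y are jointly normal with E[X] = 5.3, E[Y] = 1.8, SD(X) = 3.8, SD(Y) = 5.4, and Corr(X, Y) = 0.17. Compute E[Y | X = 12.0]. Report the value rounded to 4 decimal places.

3.4186

For a bivariate normal, E[Y | X=x] = μ_Y + ρ·(σ_Y/σ_X)·(x − μ_X).
E[Y | X=12.0] = 1.8 + (0.17)·(5.4/3.8)·(12.0 − (5.3)) = 1.8 + (0.24158)·(6.7) = 3.4186.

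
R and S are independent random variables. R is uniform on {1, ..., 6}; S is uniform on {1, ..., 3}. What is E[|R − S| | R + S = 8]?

Outcomes with R + S = 8: (5,3), (6,2), each with probability 1/18.
E[|R − S| | R + S = 8] = (2 + 4) / 2 = 3.

3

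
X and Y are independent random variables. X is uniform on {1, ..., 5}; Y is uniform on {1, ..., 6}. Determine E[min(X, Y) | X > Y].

2

Outcomes with X > Y: (2,1), (3,1), (3,2), (4,1), (4,2), (4,3), (5,1), (5,2), (5,3), (5,4), each with probability 1/30.
E[min(X, Y) | X > Y] = (1 + 1 + 2 + 1 + 2 + 3 + 1 + 2 + 3 + 4) / 10 = 2.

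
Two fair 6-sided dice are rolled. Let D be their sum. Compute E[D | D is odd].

7

P(D is odd) = 1/2.
Σ over the event: 3·1/18 + 5·1/9 + 7·1/6 + 9·1/9 + 11·1/18 = 7/2.
E[D | D is odd] = (7/2) / (1/2) = 7.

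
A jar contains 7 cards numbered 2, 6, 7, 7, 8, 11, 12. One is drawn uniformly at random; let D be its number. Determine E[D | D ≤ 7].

11/2

P(D ≤ 7) = 4/7.
Σ over the event: 2·1/7 + 6·1/7 + 7·2/7 = 22/7.
E[D | D ≤ 7] = (22/7) / (4/7) = 11/2.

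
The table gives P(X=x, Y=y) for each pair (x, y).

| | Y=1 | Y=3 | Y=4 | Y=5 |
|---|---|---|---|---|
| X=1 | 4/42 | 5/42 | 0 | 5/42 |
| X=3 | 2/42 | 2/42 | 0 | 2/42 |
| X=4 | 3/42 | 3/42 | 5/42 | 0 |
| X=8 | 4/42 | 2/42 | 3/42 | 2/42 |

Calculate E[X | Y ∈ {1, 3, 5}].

60/17

P(Y ∈ {1, 3, 5}) = 17/21.
Summing X·P(X=x,Y=y) over the conditioning event gives 20/7.
E[X | Y ∈ {1, 3, 5}] = (20/7) / (17/21) = 60/17.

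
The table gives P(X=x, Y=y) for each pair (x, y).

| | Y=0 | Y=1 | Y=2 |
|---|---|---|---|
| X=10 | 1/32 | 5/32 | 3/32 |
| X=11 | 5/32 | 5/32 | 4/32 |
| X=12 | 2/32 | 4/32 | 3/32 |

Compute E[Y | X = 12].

10/9

P(X = 12) = 9/32.
Σ Y·P over the event = 0·(2/32) + 1·(4/32) + 2·(3/32) = 5/16.
E[Y | X = 12] = (5/16) / (9/32) = 10/9.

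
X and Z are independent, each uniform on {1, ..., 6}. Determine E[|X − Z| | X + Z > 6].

P(X + Z > 6) = 7/12.
Summing |X−Z|·P(x,y) over outcomes with X + Z > 6 gives 11/9.
E[|X − Z| | X + Z > 6] = (11/9) / (7/12) = 44/21.

44/21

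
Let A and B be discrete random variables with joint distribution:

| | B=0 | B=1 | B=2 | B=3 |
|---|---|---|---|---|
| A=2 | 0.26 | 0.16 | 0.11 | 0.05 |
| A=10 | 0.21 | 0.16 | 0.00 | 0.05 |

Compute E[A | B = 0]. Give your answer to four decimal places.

5.5745

P(B = 0) = 0.47.
Σ A·P over the event = 2·(0.26) + 10·(0.21) = 2.62.
E[A | B = 0] = (2.62) / (0.47) = 5.5745.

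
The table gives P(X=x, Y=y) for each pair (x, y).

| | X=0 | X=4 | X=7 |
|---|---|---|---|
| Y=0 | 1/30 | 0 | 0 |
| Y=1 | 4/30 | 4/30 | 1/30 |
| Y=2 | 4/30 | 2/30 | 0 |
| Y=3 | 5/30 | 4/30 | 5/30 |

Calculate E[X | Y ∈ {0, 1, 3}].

P(Y ∈ {0, 1, 3}) = 4/5.
Σ X·P over the event = 0·(1/30) + 0·(4/30) + 0·(5/30) + 4·(4/30) + 4·(4/30) + 7·(1/30) + 7·(5/30) = 37/15.
E[X | Y ∈ {0, 1, 3}] = (37/15) / (4/5) = 37/12.

37/12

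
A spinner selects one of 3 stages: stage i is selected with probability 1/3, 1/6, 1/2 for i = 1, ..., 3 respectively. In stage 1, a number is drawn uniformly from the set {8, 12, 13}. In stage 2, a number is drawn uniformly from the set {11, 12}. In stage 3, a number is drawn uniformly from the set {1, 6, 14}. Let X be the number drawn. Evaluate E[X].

109/12

E[X | stage 1] = (8+12+13)/3 = 11.
E[X | stage 2] = (11+12)/2 = 23/2.
E[X | stage 3] = (1+6+14)/3 = 7.
E[X] = (1/3)·(11) + (1/6)·(23/2) + (1/2)·(7) = 109/12.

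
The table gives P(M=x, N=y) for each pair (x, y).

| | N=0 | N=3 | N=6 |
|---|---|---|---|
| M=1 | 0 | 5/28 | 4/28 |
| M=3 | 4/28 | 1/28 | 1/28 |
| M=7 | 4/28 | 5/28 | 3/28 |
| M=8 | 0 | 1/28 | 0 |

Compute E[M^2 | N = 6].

20

P(N = 6) = 2/7.
Σ M^2·P over the event = 1·(4/28) + 9·(1/28) + 49·(3/28) = 40/7.
E[M^2 | N = 6] = (40/7) / (2/7) = 20.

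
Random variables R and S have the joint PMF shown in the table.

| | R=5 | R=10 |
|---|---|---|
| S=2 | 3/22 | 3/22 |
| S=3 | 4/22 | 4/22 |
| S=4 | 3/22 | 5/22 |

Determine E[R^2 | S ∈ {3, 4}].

P(S ∈ {3, 4}) = 8/11.
Σ R^2·P over the event = 25·(4/22) + 25·(3/22) + 100·(4/22) + 100·(5/22) = 1075/22.
E[R^2 | S ∈ {3, 4}] = (1075/22) / (8/11) = 1075/16.

1075/16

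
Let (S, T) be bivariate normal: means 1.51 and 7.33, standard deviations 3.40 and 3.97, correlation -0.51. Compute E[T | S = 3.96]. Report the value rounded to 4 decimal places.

The regression of T on S has slope ρ·σ_T/σ_S and passes through (μ_S, μ_T).
E[T | S=3.96] = 7.33 + (-0.51)·(3.97/3.40)·(3.96 − (1.51)) = 7.33 + (-0.5955)·(2.45) = 5.8710.

5.8710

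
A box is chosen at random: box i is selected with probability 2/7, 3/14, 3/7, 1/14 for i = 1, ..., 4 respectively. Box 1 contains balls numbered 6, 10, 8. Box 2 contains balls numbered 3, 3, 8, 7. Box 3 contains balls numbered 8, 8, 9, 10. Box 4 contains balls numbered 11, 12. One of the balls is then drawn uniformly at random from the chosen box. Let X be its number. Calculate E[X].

447/56

E[X | box 1] = (6+10+8)/3 = 8.
E[X | box 2] = (3+3+8+7)/4 = 21/4.
E[X | box 3] = (8+8+9+10)/4 = 35/4.
E[X | box 4] = (11+12)/2 = 23/2.
E[X] = (2/7)·(8) + (3/14)·(21/4) + (3/7)·(35/4) + (1/14)·(23/2) = 447/56.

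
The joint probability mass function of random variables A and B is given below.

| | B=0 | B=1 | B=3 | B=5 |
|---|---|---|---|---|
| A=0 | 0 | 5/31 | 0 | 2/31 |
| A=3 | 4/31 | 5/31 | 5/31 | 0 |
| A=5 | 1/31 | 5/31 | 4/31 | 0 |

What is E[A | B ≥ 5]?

0

P(B ≥ 5) = 2/31.
Σ A·P over the event = 0·(2/31) = 0.
E[A | B ≥ 5] = (0) / (2/31) = 0.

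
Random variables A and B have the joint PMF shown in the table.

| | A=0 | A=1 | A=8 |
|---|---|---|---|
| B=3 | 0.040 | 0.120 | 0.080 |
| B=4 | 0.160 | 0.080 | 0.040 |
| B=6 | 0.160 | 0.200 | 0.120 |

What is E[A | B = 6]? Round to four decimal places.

2.4167

P(B = 6) = 0.480.
Σ A·P over the event = 0·(0.160) + 1·(0.200) + 8·(0.120) = 1.160.
E[A | B = 6] = (1.160) / (0.480) = 2.4167.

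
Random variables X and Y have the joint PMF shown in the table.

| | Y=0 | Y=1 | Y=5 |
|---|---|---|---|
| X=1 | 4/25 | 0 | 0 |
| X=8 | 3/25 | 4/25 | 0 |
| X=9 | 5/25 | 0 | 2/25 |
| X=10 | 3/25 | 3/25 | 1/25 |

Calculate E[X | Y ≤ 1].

P(Y ≤ 1) = 22/25.
Σ X·P over the event = 1·(4/25) + 8·(3/25) + 8·(4/25) + 9·(5/25) + 10·(3/25) + 10·(3/25) = 33/5.
E[X | Y ≤ 1] = (33/5) / (22/25) = 15/2.

15/2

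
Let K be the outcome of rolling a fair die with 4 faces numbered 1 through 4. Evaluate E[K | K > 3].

4

Given K > 3, K is equally likely to be any of {4}.
E[K | K > 3] = (4) / 1 = 4.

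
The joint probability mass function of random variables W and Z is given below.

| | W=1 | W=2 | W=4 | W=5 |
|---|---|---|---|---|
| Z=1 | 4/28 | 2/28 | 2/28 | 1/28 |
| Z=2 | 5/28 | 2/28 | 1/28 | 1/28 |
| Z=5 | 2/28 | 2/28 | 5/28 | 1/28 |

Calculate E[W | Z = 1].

7/3

P(Z = 1) = 9/28.
Σ W·P over the event = 1·(4/28) + 2·(2/28) + 4·(2/28) + 5·(1/28) = 3/4.
E[W | Z = 1] = (3/4) / (9/28) = 7/3.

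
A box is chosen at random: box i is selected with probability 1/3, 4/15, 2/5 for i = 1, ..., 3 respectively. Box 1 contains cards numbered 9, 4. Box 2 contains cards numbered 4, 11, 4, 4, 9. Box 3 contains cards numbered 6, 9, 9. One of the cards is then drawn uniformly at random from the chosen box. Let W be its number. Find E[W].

1061/150

E[W | box 1] = (9+4)/2 = 13/2.
E[W | box 2] = (4+11+4+4+9)/5 = 32/5.
E[W | box 3] = (6+9+9)/3 = 8.
By the law of total expectation,
E[W] = (1/3)·(13/2) + (4/15)·(32/5) + (2/5)·(8) = 1061/150.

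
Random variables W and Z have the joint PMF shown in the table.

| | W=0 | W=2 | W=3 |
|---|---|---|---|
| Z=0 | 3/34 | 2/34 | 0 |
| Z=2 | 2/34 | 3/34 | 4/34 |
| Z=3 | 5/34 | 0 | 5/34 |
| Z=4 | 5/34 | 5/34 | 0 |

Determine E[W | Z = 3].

P(Z = 3) = 5/17.
Σ W·P over the event = 0·(5/34) + 3·(5/34) = 15/34.
E[W | Z = 3] = (15/34) / (5/17) = 3/2.

3/2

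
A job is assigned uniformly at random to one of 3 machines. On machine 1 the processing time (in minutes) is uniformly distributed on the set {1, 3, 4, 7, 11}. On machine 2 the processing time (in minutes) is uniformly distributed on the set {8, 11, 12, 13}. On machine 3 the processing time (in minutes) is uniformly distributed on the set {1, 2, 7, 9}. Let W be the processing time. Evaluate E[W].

419/60

E[W | machine 1] = (1+3+4+7+11)/5 = 26/5.
E[W | machine 2] = (8+11+12+13)/4 = 11.
E[W | machine 3] = (1+2+7+9)/4 = 19/4.
By the law of total expectation,
E[W] = (1/3)·(26/5) + (1/3)·(11) + (1/3)·(19/4) = 419/60.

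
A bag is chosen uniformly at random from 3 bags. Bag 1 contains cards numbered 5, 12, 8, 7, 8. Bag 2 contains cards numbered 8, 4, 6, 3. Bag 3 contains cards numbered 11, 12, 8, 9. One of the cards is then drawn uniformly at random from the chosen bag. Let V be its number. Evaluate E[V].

31/4

E[V | bag 1] = (5+12+8+7+8)/5 = 8.
E[V | bag 2] = (8+4+6+3)/4 = 21/4.
E[V | bag 3] = (11+12+8+9)/4 = 10.
By the law of total expectation,
E[V] = (1/3)·(8) + (1/3)·(21/4) + (1/3)·(10) = 31/4.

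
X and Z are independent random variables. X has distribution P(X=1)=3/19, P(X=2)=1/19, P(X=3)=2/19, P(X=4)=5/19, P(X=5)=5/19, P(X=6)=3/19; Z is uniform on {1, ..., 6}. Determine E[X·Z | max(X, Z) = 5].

P(max(X, Z) = 5) = 6/19.
Summing XZ·P(x,y) over outcomes with max(X, Z) = 5 gives 265/57.
E[X·Z | max(X, Z) = 5] = (265/57) / (6/19) = 265/18.

265/18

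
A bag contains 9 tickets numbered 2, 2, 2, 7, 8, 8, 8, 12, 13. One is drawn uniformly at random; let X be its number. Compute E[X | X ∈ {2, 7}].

13/4

P(X ∈ {2, 7}) = 4/9.
Σ over the event: 2·1/3 + 7·1/9 = 13/9.
E[X | X ∈ {2, 7}] = (13/9) / (4/9) = 13/4.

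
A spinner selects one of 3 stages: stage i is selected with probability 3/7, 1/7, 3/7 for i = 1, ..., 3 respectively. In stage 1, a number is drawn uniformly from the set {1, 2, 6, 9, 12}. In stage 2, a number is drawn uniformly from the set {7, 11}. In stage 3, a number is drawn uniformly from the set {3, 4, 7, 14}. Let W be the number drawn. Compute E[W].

E[W | stage 1] = (1+2+6+9+12)/5 = 6.
E[W | stage 2] = (7+11)/2 = 9.
E[W | stage 3] = (3+4+7+14)/4 = 7.
E[W] = (3/7)·(6) + (1/7)·(9) + (3/7)·(7) = 48/7.

48/7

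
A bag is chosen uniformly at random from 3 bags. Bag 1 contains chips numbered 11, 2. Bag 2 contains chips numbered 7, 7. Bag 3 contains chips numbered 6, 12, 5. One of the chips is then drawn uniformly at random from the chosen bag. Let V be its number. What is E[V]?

127/18

E[V | bag 1] = (11+2)/2 = 13/2.
E[V | bag 2] = (7+7)/2 = 7.
E[V | bag 3] = (6+12+5)/3 = 23/3.
E[V] = (1/3)·(13/2) + (1/3)·(7) + (1/3)·(23/3) = 127/18.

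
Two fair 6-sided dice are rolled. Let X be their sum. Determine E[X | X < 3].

P(X < 3) = 1/36.
Σ over the event: 2·1/36 = 1/18.
E[X | X < 3] = (1/18) / (1/36) = 2.

2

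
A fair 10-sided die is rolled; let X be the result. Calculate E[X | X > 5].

Given X > 5, X is equally likely to be any of {6, 7, 8, 9, 10}.
E[X | X > 5] = (6 + 7 + 8 + 9 + 10) / 5 = 8.

8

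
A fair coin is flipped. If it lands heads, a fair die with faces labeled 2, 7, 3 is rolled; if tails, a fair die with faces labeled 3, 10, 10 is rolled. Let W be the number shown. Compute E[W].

35/6

E[W | heads] = (2+7+3)/3 = 4.
E[W | tails] = (3+10+10)/3 = 23/3.
E[W] = (1/2)·(4) + (1/2)·(23/3) = 35/6.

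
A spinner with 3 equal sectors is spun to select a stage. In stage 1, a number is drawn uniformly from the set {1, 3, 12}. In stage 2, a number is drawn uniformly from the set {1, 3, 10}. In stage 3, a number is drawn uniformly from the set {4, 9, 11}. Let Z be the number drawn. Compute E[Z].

E[Z | stage 1] = (1+3+12)/3 = 16/3.
E[Z | stage 2] = (1+3+10)/3 = 14/3.
E[Z | stage 3] = (4+9+11)/3 = 8.
By the law of total expectation,
E[Z] = (1/3)·(16/3) + (1/3)·(14/3) + (1/3)·(8) = 6.

6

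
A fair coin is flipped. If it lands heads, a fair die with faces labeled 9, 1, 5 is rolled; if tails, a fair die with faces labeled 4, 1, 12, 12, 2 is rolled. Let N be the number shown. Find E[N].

28/5

E[N | heads] = (9+1+5)/3 = 5.
E[N | tails] = (4+1+12+12+2)/5 = 31/5.
E[N] = (1/2)·(5) + (1/2)·(31/5) = 28/5.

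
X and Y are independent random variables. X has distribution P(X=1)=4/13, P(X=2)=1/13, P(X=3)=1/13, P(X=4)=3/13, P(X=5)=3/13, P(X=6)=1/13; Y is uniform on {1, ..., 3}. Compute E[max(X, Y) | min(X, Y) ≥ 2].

P(min(X, Y) ≥ 2) = 6/13.
Summing max(X,Y)·P(x,y) over outcomes with min(X, Y) ≥ 2 gives 77/39.
E[max(X, Y) | min(X, Y) ≥ 2] = (77/39) / (6/13) = 77/18.

77/18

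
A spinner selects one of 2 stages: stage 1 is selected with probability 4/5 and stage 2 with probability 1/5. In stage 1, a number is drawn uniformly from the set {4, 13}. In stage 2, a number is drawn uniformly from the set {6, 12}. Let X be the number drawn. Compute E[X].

E[X | stage 1] = (4+13)/2 = 17/2.
E[X | stage 2] = (6+12)/2 = 9.
E[X] = (4/5)·(17/2) + (1/5)·(9) = 43/5.

43/5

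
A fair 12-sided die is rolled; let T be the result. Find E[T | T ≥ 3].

Given T ≥ 3, T is equally likely to be any of {3, 4, 5, 6, 7, 8, 9, 10, 11, 12}.
E[T | T ≥ 3] = (3 + 4 + 5 + 6 + 7 + 8 + 9 + 10 + 11 + 12) / 10 = 15/2.

15/2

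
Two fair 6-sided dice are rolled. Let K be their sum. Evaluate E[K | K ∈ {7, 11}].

8

P(K ∈ {7, 11}) = 2/9.
Σ over the event: 7·1/6 + 11·1/18 = 16/9.
E[K | K ∈ {7, 11}] = (16/9) / (2/9) = 8.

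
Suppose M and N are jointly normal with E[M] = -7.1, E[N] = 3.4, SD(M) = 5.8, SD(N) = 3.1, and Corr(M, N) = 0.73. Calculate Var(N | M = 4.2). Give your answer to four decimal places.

For a bivariate normal, Var(N | M=x) = σ_N²(1 − ρ²).
Var(N | M=4.2) = (3.1)²·(1 − (0.73)²) = 9.61·0.4671 = 4.4888.

4.4888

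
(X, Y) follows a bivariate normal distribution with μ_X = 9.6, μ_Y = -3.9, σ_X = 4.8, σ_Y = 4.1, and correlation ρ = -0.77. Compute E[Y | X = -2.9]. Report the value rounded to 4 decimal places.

4.3214

The regression of Y on X has slope ρ·σ_Y/σ_X and passes through (μ_X, μ_Y).
E[Y | X=-2.9] = -3.9 + (-0.77)·(4.1/4.8)·(-2.9 − (9.6)) = -3.9 + (-0.65771)·(-12.5) = 4.3214.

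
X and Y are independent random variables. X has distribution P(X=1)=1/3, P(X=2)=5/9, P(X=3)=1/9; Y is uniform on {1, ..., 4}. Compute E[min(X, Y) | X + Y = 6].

P(X + Y = 6) = 1/6.
Summing min(X,Y)·P(x,y) over outcomes with X + Y = 6 gives 13/36.
E[min(X, Y) | X + Y = 6] = (13/36) / (1/6) = 13/6.

13/6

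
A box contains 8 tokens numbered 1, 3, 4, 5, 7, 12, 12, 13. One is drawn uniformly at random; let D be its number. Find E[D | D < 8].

4

P(D < 8) = 5/8.
Σ over the event: 1·1/8 + 3·1/8 + 4·1/8 + 5·1/8 + 7·1/8 = 5/2.
E[D | D < 8] = (5/2) / (5/8) = 4.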